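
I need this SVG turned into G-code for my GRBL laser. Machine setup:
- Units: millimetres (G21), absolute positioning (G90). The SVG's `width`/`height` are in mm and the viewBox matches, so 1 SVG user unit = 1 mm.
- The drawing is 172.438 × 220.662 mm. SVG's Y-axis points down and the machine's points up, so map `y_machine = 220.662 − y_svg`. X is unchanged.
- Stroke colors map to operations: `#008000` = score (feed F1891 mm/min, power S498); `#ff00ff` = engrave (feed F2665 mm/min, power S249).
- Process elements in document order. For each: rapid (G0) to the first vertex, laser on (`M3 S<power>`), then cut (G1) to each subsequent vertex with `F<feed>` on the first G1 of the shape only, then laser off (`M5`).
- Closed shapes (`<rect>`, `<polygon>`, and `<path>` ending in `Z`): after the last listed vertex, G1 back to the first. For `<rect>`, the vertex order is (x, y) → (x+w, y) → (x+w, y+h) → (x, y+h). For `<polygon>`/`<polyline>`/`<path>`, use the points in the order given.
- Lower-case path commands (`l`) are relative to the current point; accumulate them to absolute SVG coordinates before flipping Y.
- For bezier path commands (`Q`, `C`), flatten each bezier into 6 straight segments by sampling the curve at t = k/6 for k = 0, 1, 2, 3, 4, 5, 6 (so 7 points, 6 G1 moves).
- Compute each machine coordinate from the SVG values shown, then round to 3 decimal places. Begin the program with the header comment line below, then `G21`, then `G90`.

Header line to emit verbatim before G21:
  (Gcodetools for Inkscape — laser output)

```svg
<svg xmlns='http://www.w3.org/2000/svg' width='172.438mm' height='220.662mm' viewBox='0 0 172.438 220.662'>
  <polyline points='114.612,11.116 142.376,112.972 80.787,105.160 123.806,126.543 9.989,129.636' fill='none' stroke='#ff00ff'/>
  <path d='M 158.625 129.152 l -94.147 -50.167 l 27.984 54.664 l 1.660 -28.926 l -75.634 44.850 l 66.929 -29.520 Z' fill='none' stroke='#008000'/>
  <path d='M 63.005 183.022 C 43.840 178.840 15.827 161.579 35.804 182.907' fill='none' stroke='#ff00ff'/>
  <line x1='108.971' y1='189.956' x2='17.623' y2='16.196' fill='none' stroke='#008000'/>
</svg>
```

(Gcodetools for Inkscape — laser output)
G21
G90
G0 X114.612 Y209.546
M3 S249
G1 X142.376 Y107.690 F2665
G1 X80.787 Y115.502
G1 X123.806 Y94.119
G1 X9.989 Y91.026
M5
G0 X158.625 Y91.510
M3 S498
G1 X64.478 Y141.677 F1891
G1 X92.462 Y87.013
G1 X94.122 Y115.939
G1 X18.488 Y71.089
G1 X85.417 Y100.609
G1 X158.625 Y91.510
M5
G0 X63.005 Y37.640
M3 S249
G1 X52.948 Y40.582 F2665
G1 X42.996 Y44.268
G1 X34.726 Y47.264
G1 X29.719 Y48.134
G1 X29.552 Y45.442
G1 X35.804 Y37.755
M5
G0 X108.971 Y30.706
M3 S498
G1 X17.623 Y204.466 F1891
M5

1 u = 1 mm; y_m = 220.662 − y.

[1] `<polyline>` open polyline, #ff00ff→engrave S249 F2665: (114.612,209.546) → (142.376,107.690) → (80.787,115.502) → (123.806,94.119) → (9.989,91.026)

[2] `<path>` closed polygon, #008000→score S498 F1891: (158.625,91.510) → (64.478,141.677) → (92.462,87.013) → (94.122,115.939) → (18.488,71.089) → (85.417,100.609) → (158.625,91.510) (closed)

[3] `<path>` cubic bezier, #ff00ff→engrave S249 F2665: (63.005,37.640) → (52.948,40.582) → (42.996,44.268) → (34.726,47.264) → (29.719,48.134) → (29.552,45.442) → (35.804,37.755)

[4] `<line>` line segment, #008000→score S498 F1891: (108.971,30.706) → (17.623,204.466)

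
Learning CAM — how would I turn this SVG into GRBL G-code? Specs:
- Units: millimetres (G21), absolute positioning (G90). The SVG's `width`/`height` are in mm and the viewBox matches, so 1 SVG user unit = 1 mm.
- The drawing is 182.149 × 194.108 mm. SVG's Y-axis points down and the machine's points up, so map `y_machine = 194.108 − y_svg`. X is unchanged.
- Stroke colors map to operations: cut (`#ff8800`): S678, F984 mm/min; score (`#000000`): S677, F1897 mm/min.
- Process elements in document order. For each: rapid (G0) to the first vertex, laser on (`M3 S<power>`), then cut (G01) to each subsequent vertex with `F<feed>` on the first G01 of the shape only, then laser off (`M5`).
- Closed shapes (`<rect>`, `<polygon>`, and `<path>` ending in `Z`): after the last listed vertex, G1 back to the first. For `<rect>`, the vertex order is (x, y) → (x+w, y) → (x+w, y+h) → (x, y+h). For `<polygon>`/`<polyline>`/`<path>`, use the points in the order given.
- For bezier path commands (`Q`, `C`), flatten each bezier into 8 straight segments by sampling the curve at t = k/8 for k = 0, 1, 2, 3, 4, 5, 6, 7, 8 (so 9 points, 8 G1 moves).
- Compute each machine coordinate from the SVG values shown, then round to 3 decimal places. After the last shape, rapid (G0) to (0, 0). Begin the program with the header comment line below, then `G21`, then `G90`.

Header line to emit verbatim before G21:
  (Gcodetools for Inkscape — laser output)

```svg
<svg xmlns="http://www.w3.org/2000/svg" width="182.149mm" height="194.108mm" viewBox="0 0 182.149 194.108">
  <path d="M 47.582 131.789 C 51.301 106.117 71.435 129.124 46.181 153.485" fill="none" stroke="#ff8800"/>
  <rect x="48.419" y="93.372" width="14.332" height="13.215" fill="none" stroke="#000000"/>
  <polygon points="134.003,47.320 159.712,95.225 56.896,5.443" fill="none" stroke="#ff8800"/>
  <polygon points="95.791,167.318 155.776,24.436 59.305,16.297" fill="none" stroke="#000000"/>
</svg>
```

viewBox `0 0 182.149 194.108` with mm width/height → 1 unit = 1 mm. Flip: y_m = 194.108 − y_svg.

**Shape 1** — `<path>` cubic bezier, stroke `#ff8800` → cut (S678, F984). Control points (SVG): P0=(47.582,131.789), P1=(51.301,106.117), P2=(71.435,129.124), P3=(46.181,153.485); sampled at t=k/8. Machine vertices: (47.582,62.319) → (49.625,69.757) → (52.483,73.185) → (55.432,73.159) → (57.746,70.233) → (58.703,64.962) → (57.577,57.900) → (53.644,49.602) → (46.181,40.623). Open path.

**Shape 2** — `<rect>` rectangle, stroke `#000000` → score (S677, F1897). Machine vertices: (48.419,100.736) → (62.751,100.736) → (62.751,87.521) → (48.419,87.521) → (48.419,100.736). Closed: final G1 returns to the first vertex.

**Shape 3** — `<polygon>` closed polygon, stroke `#ff8800` → cut (S678, F984). Machine vertices: (134.003,146.788) → (159.712,98.883) → (56.896,188.665) → (134.003,146.788). Closed: final G1 returns to the first vertex.

**Shape 4** — `<polygon>` closed polygon, stroke `#000000` → score (S677, F1897). Machine vertices: (95.791,26.790) → (155.776,169.672) → (59.305,177.811) → (95.791,26.790). Closed: final G1 returns to the first vertex.

(Gcodetools for Inkscape — laser output)
G21
G90
G0 X47.582 Y62.319
M3 S678
G01 X49.625 Y69.757 F984
G01 X52.483 Y73.185
G01 X55.432 Y73.159
G01 X57.746 Y70.233
G01 X58.703 Y64.962
G01 X57.577 Y57.900
G01 X53.644 Y49.602
G01 X46.181 Y40.623
M5
G0 X48.419 Y100.736
M3 S677
G01 X62.751 Y100.736 F1897
G01 X62.751 Y87.521
G01 X48.419 Y87.521
G01 X48.419 Y100.736
M5
G0 X134.003 Y146.788
M3 S678
G01 X159.712 Y98.883 F984
G01 X56.896 Y188.665
G01 X134.003 Y146.788
M5
G0 X95.791 Y26.790
M3 S677
G01 X155.776 Y169.672 F1897
G01 X59.305 Y177.811
G01 X95.791 Y26.790
M5
G0 X0.000 Y0.000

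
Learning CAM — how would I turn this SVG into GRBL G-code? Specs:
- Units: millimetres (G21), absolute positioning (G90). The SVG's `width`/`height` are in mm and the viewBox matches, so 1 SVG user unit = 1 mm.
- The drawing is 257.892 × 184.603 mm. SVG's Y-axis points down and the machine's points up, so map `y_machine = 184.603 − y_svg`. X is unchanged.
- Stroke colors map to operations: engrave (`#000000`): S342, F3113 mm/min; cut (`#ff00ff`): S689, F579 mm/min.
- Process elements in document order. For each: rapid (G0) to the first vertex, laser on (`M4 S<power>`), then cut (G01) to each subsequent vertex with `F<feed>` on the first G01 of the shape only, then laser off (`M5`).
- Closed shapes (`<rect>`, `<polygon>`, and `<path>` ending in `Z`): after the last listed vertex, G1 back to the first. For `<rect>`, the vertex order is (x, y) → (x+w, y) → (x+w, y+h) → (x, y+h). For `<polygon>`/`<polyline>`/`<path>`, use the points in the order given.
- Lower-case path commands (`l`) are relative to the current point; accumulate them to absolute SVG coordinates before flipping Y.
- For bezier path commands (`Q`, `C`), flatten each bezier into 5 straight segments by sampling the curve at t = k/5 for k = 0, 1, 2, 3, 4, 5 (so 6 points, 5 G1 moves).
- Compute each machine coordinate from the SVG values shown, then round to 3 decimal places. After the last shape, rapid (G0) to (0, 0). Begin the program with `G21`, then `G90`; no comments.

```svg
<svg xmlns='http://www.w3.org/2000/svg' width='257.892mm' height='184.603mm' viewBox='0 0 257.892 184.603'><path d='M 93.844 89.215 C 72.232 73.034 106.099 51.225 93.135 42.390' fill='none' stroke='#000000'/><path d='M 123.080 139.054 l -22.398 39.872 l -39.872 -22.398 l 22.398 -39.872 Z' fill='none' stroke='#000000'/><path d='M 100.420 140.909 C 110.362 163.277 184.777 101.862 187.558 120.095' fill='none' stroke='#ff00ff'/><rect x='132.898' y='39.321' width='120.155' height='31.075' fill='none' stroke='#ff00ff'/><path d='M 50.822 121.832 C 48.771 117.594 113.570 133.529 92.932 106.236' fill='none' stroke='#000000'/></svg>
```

Since the viewBox matches the mm dimensions, user units are millimetres directly. The only transform is the Y-flip y_m = 184.603 − y_svg.

Shape 1 is a cubic bezier drawn with `<path>`. Its stroke #000000 means engrave at S342, F3113. After flipping Y the toolpath is (93.844,95.388) → (86.716,105.623) → (87.992,116.316) → (92.761,126.574) → (96.112,135.504) → (93.135,142.213).

Shape 2 is a regular polygon drawn with `<path>`. Its stroke #000000 means engrave at S342, F3113. After flipping Y the toolpath is (123.080,45.549) → (100.682,5.677) → (60.810,28.075) → (83.208,67.947) → (123.080,45.549), returning to the start.

Shape 3 is a cubic bezier drawn with `<path>`. Its stroke #ff00ff means cut at S689, F579. After flipping Y the toolpath is (100.420,43.694) → (113.033,39.020) → (134.587,46.609) → (158.547,58.616) → (178.382,67.197) → (187.558,64.508).

Shape 4 is a rectangle drawn with `<rect>`. Its stroke #ff00ff means cut at S689, F579. After flipping Y the toolpath is (132.898,145.282) → (253.053,145.282) → (253.053,114.207) → (132.898,114.207) → (132.898,145.282), returning to the start.

Shape 5 is a cubic bezier drawn with `<path>`. Its stroke #000000 means engrave at S342, F3113. After flipping Y the toolpath is (50.822,62.771) → (56.395,63.400) → (70.702,62.231) → (86.434,62.307) → (96.281,66.671) → (92.932,78.367).

G21
G90
G0 X93.844 Y95.388
M4 S342
G01 X86.716 Y105.623 F3113
G01 X87.992 Y116.316
G01 X92.761 Y126.574
G01 X96.112 Y135.504
G01 X93.135 Y142.213
M5
G0 X123.080 Y45.549
M4 S342
G01 X100.682 Y5.677 F3113
G01 X60.810 Y28.075
G01 X83.208 Y67.947
G01 X123.080 Y45.549
M5
G0 X100.420 Y43.694
M4 S689
G01 X113.033 Y39.020 F579
G01 X134.587 Y46.609
G01 X158.547 Y58.616
G01 X178.382 Y67.197
G01 X187.558 Y64.508
M5
G0 X132.898 Y145.282
M4 S689
G01 X253.053 Y145.282 F579
G01 X253.053 Y114.207
G01 X132.898 Y114.207
G01 X132.898 Y145.282
M5
G0 X50.822 Y62.771
M4 S342
G01 X56.395 Y63.400 F3113
G01 X70.702 Y62.231
G01 X86.434 Y62.307
G01 X96.281 Y66.671
G01 X92.932 Y78.367
M5
G0 X0.000 Y0.000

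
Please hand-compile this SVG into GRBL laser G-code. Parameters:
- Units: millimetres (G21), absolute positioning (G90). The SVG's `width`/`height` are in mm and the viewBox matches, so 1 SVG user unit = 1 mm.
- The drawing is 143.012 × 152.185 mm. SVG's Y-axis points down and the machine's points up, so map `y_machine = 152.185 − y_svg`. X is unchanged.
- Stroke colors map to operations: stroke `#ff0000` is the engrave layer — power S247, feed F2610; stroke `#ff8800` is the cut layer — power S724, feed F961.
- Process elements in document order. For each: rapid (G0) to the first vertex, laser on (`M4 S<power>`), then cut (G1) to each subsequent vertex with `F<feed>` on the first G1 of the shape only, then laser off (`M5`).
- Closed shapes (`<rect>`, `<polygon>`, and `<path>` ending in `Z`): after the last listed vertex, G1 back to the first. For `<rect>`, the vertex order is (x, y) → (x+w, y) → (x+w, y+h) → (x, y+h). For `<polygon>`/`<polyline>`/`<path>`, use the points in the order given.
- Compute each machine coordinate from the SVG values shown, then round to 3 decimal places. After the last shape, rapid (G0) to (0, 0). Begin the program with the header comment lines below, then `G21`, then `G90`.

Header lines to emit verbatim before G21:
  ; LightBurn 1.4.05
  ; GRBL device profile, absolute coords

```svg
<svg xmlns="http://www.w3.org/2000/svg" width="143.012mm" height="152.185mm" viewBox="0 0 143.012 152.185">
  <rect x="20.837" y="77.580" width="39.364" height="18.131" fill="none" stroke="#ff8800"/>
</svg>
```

; LightBurn 1.4.05
; GRBL device profile, absolute coords
G21
G90
G0 X20.837 Y74.605
M4 S724
G1 X60.201 Y74.605 F961
G1 X60.201 Y56.474
G1 X20.837 Y56.474
G1 X20.837 Y74.605
M5
G0 X0.000 Y0.000

viewBox `0 0 143.012 152.185` with mm width/height → 1 unit = 1 mm. Flip: y_m = 152.185 − y_svg.

**Shape 1** — `<rect>` rectangle, stroke `#ff8800` → cut (S724, F961). Machine vertices: (20.837,74.605) → (60.201,74.605) → (60.201,56.474) → (20.837,56.474) → (20.837,74.605). Closed: final G1 returns to the first vertex.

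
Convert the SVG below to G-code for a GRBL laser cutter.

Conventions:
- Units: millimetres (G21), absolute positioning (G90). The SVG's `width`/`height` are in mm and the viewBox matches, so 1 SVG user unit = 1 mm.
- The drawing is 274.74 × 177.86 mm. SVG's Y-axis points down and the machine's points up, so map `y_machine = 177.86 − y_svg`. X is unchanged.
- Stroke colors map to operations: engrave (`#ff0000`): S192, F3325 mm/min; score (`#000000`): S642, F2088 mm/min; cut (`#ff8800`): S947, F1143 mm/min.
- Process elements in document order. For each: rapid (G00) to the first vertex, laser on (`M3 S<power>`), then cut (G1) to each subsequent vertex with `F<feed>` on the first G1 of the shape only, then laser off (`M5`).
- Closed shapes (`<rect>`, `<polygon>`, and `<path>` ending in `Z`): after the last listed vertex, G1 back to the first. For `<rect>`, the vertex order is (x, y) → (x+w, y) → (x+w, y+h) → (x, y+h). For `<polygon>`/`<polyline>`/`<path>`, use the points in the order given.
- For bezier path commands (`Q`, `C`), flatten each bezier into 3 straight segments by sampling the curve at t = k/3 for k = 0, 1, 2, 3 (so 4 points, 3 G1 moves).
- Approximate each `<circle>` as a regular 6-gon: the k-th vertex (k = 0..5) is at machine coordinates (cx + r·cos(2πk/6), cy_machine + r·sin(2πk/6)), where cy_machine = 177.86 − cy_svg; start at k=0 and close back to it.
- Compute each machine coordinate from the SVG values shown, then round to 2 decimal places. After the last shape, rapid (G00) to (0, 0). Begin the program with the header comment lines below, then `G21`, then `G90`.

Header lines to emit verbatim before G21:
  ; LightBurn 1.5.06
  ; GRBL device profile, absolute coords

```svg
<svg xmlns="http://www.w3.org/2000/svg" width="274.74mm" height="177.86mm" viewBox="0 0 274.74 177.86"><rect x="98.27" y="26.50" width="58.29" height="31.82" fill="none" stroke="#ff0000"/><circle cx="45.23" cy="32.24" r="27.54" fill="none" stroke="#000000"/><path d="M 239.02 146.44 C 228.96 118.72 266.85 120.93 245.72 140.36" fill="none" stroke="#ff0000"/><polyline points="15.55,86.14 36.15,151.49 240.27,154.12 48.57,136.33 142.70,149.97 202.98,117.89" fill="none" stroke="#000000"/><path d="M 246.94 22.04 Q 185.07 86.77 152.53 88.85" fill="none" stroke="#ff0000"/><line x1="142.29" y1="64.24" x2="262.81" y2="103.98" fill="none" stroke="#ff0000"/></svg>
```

viewBox `0 0 274.74 177.86` with mm width/height → 1 unit = 1 mm. Flip: y_m = 177.86 − y_svg.

**Shape 1** — `<rect>` rectangle, stroke `#ff0000` → engrave (S192, F3325). Machine vertices: (98.27,151.36) → (156.56,151.36) → (156.56,119.54) → (98.27,119.54) → (98.27,151.36). Closed: final G1 returns to the first vertex.

**Shape 2** — `<circle>` circle, stroke `#000000` → score (S642, F2088). Machine vertices: (72.77,145.62) → (59.00,169.47) → (31.46,169.47) → (17.69,145.62) → (31.46,121.77) → (59.00,121.77) → (72.77,145.62). Closed: final G1 returns to the first vertex.

**Shape 3** — `<path>` cubic bezier, stroke `#ff0000` → engrave (S192, F3325). Control points (SVG): P0=(239.02,146.44), P1=(228.96,118.72), P2=(266.85,120.93), P3=(245.72,140.36); sampled at t=k/3. Machine vertices: (239.02,31.42) → (240.98,49.63) → (251.14,50.72) → (245.72,37.50). Open path.

**Shape 4** — `<polyline>` open polyline, stroke `#000000` → score (S642, F2088). Machine vertices: (15.55,91.72) → (36.15,26.37) → (240.27,23.74) → (48.57,41.53) → (142.70,27.89) → (202.98,59.97). Open path.

**Shape 5** — `<path>` quadratic bezier, stroke `#ff0000` → engrave (S192, F3325). Control points (SVG): P0=(246.94,22.04), P1=(185.07,86.77), P2=(152.53,88.85); sampled at t=k/3. Machine vertices: (246.94,155.82) → (208.95,119.63) → (177.48,97.36) → (152.53,89.01). Open path.

**Shape 6** — `<line>` line segment, stroke `#ff0000` → engrave (S192, F3325). Machine vertices: (142.29,113.62) → (262.81,73.88). Open path.

; LightBurn 1.5.06
; GRBL device profile, absolute coords
G21
G90
G00 X98.27 Y151.36
M3 S192
G1 X156.56 Y151.36 F3325
G1 X156.56 Y119.54
G1 X98.27 Y119.54
G1 X98.27 Y151.36
M5
G00 X72.77 Y145.62
M3 S642
G1 X59.00 Y169.47 F2088
G1 X31.46 Y169.47
G1 X17.69 Y145.62
G1 X31.46 Y121.77
G1 X59.00 Y121.77
G1 X72.77 Y145.62
M5
G00 X239.02 Y31.42
M3 S192
G1 X240.98 Y49.63 F3325
G1 X251.14 Y50.72
G1 X245.72 Y37.50
M5
G00 X15.55 Y91.72
M3 S642
G1 X36.15 Y26.37 F2088
G1 X240.27 Y23.74
G1 X48.57 Y41.53
G1 X142.70 Y27.89
G1 X202.98 Y59.97
M5
G00 X246.94 Y155.82
M3 S192
G1 X208.95 Y119.63 F3325
G1 X177.48 Y97.36
G1 X152.53 Y89.01
M5
G00 X142.29 Y113.62
M3 S192
G1 X262.81 Y73.88 F3325
M5
G00 X0.00 Y0.00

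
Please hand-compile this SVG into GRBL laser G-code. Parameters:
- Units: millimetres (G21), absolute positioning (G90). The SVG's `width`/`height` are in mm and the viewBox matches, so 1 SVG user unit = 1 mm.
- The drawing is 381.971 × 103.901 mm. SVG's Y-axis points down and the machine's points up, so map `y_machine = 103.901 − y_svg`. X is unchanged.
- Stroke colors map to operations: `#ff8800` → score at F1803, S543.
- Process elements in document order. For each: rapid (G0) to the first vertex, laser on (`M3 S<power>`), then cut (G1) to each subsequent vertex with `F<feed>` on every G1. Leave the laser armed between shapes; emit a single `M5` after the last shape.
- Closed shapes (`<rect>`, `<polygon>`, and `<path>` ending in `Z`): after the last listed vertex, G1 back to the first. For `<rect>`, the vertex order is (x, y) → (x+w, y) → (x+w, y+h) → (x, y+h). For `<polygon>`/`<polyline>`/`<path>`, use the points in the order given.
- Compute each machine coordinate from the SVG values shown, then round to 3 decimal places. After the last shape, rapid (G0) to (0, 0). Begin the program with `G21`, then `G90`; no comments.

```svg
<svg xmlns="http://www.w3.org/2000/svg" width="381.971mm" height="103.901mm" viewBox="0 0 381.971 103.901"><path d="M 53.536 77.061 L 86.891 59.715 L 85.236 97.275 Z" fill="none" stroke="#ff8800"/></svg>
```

G21
G90
G0 X53.536 Y26.840
M3 S543
G1 X86.891 Y44.186 F1803
G1 X85.236 Y6.626 F1803
G1 X53.536 Y26.840 F1803
M5
G0 X0.000 Y0.000

Since the viewBox matches the mm dimensions, user units are millimetres directly. The only transform is the Y-flip y_m = 103.901 − y_svg.

Shape 1 is a regular polygon drawn with `<path>`. Its stroke #ff8800 means score at S543, F1803. After flipping Y the toolpath is (53.536,26.840) → (86.891,44.186) → (85.236,6.626) → (53.536,26.840), returning to the start.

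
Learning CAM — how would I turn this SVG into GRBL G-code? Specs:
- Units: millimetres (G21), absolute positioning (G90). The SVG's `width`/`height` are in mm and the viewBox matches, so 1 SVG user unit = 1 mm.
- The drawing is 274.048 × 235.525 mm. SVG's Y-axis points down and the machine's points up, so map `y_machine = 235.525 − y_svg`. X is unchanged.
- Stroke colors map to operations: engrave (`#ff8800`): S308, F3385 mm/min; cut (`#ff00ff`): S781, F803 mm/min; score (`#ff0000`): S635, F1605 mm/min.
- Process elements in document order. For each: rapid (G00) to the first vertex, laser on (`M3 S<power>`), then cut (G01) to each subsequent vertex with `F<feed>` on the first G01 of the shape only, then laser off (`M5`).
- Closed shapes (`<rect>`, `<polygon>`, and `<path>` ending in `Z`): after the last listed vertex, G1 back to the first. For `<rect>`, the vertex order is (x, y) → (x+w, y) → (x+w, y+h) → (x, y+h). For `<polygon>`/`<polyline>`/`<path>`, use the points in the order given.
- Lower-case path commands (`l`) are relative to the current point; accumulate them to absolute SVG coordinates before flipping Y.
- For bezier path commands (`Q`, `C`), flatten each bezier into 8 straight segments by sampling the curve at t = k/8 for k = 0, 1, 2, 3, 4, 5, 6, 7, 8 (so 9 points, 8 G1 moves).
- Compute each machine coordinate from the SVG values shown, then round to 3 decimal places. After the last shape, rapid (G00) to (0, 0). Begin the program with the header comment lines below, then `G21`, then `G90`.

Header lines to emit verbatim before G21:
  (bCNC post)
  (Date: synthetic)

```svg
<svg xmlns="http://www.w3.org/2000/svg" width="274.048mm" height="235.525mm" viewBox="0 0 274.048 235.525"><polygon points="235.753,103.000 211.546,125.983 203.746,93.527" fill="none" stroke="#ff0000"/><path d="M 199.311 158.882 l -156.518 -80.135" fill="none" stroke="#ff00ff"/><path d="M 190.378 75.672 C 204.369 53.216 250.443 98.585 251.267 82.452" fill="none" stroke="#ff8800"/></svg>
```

(bCNC post)
(Date: synthetic)
G21
G90
G00 X235.753 Y132.525
M3 S635
G01 X211.546 Y109.542 F1605
G01 X203.746 Y141.998
G01 X235.753 Y132.525
M5
G00 X199.311 Y76.643
M3 S781
G01 X42.793 Y156.778 F803
M5
G00 X190.378 Y159.853
M3 S308
G01 X196.977 Y165.347 F3385
G01 X205.678 Y165.999
G01 X215.575 Y163.322
G01 X225.760 Y158.834
G01 X235.328 Y154.050
G01 X243.373 Y150.484
G01 X248.988 Y149.653
G01 X251.267 Y153.073
M5
G00 X0.000 Y0.000

Since the viewBox matches the mm dimensions, user units are millimetres directly. The only transform is the Y-flip y_m = 235.525 − y_svg.

Shape 1 is a regular polygon drawn with `<polygon>`. Its stroke #ff0000 means score at S635, F1605. After flipping Y the toolpath is (235.753,132.525) → (211.546,109.542) → (203.746,141.998) → (235.753,132.525), returning to the start.

Shape 2 is a line segment drawn with `<path>`. Its stroke #ff00ff means cut at S781, F803. After flipping Y the toolpath is (199.311,76.643) → (42.793,156.778).

Shape 3 is a cubic bezier drawn with `<path>`. Its stroke #ff8800 means engrave at S308, F3385. After flipping Y the toolpath is (190.378,159.853) → (196.977,165.347) → (205.678,165.999) → (215.575,163.322) → (225.760,158.834) → (235.328,154.050) → (243.373,150.484) → (248.988,149.653) → (251.267,153.073).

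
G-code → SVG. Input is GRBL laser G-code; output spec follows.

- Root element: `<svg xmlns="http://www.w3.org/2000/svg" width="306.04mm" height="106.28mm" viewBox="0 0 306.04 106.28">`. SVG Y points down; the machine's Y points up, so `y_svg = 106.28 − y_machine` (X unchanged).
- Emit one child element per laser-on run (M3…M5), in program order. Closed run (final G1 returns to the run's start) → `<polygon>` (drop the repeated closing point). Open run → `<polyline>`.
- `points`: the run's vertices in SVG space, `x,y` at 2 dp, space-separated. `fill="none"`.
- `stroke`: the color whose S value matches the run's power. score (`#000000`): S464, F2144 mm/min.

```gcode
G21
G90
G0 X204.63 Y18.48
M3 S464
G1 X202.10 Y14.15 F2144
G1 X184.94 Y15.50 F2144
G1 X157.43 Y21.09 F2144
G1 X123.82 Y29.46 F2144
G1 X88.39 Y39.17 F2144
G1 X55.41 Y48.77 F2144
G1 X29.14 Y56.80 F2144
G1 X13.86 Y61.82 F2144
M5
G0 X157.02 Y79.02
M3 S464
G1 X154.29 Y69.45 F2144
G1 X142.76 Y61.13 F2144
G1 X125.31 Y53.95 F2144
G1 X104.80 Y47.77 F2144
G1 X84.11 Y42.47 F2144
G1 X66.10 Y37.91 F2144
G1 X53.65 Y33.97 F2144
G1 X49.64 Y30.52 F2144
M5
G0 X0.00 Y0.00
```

Machine Y-up, SVG Y-down with viewBox height 106.28, so y_svg = 106.28 − y_machine; X carries over. Every run uses S464, so all elements get stroke `#000000` (score).

Run 1: The run is open, so emit a `<polyline>` with points (Y-flipped): 204.63,87.80 202.10,92.13 184.94,90.78 157.43,85.19 123.82,76.82 88.39,67.11 55.41,57.51 29.14,49.48 13.86,44.46.

Run 2: The run is open, so emit a `<polyline>` with points (Y-flipped): 157.02,27.26 154.29,36.83 142.76,45.15 125.31,52.33 104.80,58.51 84.11,63.81 66.10,68.37 53.65,72.31 49.64,75.76.

<svg xmlns="http://www.w3.org/2000/svg" width="306.04mm" height="106.28mm" viewBox="0 0 306.04 106.28">
  <polyline points="204.63,87.80 202.10,92.13 184.94,90.78 157.43,85.19 123.82,76.82 88.39,67.11 55.41,57.51 29.14,49.48 13.86,44.46" fill="none" stroke="#000000"/>
  <polyline points="157.02,27.26 154.29,36.83 142.76,45.15 125.31,52.33 104.80,58.51 84.11,63.81 66.10,68.37 53.65,72.31 49.64,75.76" fill="none" stroke="#000000"/>
</svg>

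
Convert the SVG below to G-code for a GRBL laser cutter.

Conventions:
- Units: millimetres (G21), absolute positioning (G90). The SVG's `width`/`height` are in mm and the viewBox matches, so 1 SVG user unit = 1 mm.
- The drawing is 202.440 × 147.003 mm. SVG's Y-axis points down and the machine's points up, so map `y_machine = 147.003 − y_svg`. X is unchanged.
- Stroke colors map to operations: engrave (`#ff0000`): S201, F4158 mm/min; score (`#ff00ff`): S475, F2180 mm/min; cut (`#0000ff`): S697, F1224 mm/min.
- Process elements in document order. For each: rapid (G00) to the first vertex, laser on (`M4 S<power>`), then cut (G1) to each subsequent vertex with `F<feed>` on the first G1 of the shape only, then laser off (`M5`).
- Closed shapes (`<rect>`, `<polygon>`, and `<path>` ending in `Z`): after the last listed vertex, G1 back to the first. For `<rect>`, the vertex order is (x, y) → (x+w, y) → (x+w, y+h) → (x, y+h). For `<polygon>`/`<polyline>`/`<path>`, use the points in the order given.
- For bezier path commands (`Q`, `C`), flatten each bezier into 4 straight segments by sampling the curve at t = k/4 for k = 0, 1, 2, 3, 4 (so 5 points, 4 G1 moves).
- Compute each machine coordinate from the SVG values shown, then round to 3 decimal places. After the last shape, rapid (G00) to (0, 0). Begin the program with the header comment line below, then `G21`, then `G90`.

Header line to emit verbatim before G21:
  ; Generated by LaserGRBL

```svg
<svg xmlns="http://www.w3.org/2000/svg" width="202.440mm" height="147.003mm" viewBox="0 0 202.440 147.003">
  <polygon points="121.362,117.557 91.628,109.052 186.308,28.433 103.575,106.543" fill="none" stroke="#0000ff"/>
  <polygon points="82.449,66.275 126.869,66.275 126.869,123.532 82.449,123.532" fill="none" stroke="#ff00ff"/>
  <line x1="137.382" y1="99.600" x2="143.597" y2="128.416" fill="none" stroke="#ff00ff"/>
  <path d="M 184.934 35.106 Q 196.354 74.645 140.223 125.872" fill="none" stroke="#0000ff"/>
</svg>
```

; Generated by LaserGRBL
G21
G90
G00 X121.362 Y29.446
M4 S697
G1 X91.628 Y37.951 F1224
G1 X186.308 Y118.570
G1 X103.575 Y40.460
G1 X121.362 Y29.446
M5
G00 X82.449 Y80.728
M4 S475
G1 X126.869 Y80.728 F2180
G1 X126.869 Y23.471
G1 X82.449 Y23.471
G1 X82.449 Y80.728
M5
G00 X137.382 Y47.403
M4 S475
G1 X143.597 Y18.587 F2180
M5
G00 X184.934 Y111.897
M4 S697
G1 X186.422 Y91.397 F1224
G1 X179.466 Y69.436
G1 X164.067 Y46.014
G1 X140.223 Y21.131
M5
G00 X0.000 Y0.000

1 u = 1 mm; y_m = 147.003 − y.

[1] `<polygon>` closed polygon, #0000ff→cut S697 F1224: (121.362,29.446) → (91.628,37.951) → (186.308,118.570) → (103.575,40.460) → (121.362,29.446) (closed)

[2] `<polygon>` rectangle, #ff00ff→score S475 F2180: (82.449,80.728) → (126.869,80.728) → (126.869,23.471) → (82.449,23.471) → (82.449,80.728) (closed)

[3] `<line>` line segment, #ff00ff→score S475 F2180: (137.382,47.403) → (143.597,18.587)

[4] `<path>` quadratic bezier, #0000ff→cut S697 F1224: (184.934,111.897) → (186.422,91.397) → (179.466,69.436) → (164.067,46.014) → (140.223,21.131)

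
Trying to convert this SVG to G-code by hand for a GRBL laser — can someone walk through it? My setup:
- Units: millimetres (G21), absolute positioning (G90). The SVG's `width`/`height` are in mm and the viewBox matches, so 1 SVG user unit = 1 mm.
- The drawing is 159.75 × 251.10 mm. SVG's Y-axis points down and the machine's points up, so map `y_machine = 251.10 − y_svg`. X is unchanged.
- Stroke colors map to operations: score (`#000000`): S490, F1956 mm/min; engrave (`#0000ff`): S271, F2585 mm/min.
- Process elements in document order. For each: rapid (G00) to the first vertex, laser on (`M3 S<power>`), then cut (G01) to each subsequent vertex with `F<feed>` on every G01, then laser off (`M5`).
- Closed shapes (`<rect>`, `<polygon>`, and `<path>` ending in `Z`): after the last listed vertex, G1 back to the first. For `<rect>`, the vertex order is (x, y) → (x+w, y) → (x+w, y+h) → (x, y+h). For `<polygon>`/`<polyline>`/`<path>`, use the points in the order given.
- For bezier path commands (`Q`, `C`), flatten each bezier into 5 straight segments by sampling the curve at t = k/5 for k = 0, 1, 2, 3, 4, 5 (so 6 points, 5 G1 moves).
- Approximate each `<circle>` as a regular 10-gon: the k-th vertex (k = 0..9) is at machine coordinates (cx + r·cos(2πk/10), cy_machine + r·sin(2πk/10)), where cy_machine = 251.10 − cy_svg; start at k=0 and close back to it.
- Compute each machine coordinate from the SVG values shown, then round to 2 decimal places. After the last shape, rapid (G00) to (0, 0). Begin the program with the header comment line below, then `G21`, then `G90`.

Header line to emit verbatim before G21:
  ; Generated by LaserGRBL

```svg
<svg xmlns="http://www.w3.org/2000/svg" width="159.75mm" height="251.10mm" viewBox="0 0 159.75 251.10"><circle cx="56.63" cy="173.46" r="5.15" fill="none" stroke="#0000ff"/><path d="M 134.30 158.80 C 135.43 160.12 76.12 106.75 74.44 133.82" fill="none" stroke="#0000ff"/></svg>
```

1 u = 1 mm; y_m = 251.10 − y.

[1] `<circle>` circle, #0000ff→engrave S271 F2585: (61.78,77.64) → (60.80,80.67) → (58.22,82.54) → (55.04,82.54) → (52.46,80.67) → (51.48,77.64) → (52.46,74.61) → (55.04,72.74) → (58.22,72.74) → (60.80,74.61) → (61.78,77.64) (closed)

[2] `<path>` cubic bezier, #0000ff→engrave S271 F2585: (134.30,92.30) → (128.67,96.99) → (114.20,108.32) → (96.56,119.80) → (81.42,124.95) → (74.44,117.28)

; Generated by LaserGRBL
G21
G90
G00 X61.78 Y77.64
M3 S271
G01 X60.80 Y80.67 F2585
G01 X58.22 Y82.54 F2585
G01 X55.04 Y82.54 F2585
G01 X52.46 Y80.67 F2585
G01 X51.48 Y77.64 F2585
G01 X52.46 Y74.61 F2585
G01 X55.04 Y72.74 F2585
G01 X58.22 Y72.74 F2585
G01 X60.80 Y74.61 F2585
G01 X61.78 Y77.64 F2585
M5
G00 X134.30 Y92.30
M3 S271
G01 X128.67 Y96.99 F2585
G01 X114.20 Y108.32 F2585
G01 X96.56 Y119.80 F2585
G01 X81.42 Y124.95 F2585
G01 X74.44 Y117.28 F2585
M5
G00 X0.00 Y0.00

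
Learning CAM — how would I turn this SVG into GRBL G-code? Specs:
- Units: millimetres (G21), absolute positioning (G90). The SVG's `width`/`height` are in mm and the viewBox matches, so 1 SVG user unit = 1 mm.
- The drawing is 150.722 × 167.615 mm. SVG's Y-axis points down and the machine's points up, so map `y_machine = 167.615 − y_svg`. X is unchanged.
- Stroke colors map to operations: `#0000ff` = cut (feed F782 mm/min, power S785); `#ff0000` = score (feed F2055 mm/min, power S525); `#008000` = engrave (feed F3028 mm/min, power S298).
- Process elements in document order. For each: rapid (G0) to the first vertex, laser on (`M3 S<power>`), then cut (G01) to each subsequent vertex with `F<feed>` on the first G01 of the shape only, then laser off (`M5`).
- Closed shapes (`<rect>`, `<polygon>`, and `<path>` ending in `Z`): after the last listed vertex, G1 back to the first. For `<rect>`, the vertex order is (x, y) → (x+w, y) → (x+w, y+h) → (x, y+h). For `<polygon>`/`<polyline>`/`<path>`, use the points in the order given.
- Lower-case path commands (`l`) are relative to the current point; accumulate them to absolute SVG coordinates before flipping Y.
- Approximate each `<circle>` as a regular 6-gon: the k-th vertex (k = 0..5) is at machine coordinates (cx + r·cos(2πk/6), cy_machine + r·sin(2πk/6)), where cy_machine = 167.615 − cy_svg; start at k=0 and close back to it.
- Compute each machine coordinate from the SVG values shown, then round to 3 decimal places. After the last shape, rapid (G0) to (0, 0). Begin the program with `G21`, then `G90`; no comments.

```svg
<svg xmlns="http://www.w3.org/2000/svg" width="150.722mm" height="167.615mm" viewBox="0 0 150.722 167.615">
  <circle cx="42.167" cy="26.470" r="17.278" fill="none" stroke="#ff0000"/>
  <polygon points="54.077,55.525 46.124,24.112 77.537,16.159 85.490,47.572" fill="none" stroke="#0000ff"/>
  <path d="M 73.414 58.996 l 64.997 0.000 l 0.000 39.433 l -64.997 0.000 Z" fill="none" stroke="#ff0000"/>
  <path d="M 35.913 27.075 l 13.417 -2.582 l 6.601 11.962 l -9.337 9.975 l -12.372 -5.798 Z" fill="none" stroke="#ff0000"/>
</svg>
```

G21
G90
G0 X59.445 Y141.145
M3 S525
G01 X50.806 Y156.108 F2055
G01 X33.528 Y156.108
G01 X24.889 Y141.145
G01 X33.528 Y126.182
G01 X50.806 Y126.182
G01 X59.445 Y141.145
M5
G0 X54.077 Y112.090
M3 S785
G01 X46.124 Y143.503 F782
G01 X77.537 Y151.456
G01 X85.490 Y120.043
G01 X54.077 Y112.090
M5
G0 X73.414 Y108.619
M3 S525
G01 X138.411 Y108.619 F2055
G01 X138.411 Y69.186
G01 X73.414 Y69.186
G01 X73.414 Y108.619
M5
G0 X35.913 Y140.540
M3 S525
G01 X49.330 Y143.122 F2055
G01 X55.931 Y131.160
G01 X46.594 Y121.185
G01 X34.222 Y126.983
G01 X35.913 Y140.540
M5
G0 X0.000 Y0.000

1 u = 1 mm; y_m = 167.615 − y.

[1] `<circle>` circle, #ff0000→score S525 F2055: (59.445,141.145) → (50.806,156.108) → (33.528,156.108) → (24.889,141.145) → (33.528,126.182) → (50.806,126.182) → (59.445,141.145) (closed)

[2] `<polygon>` regular polygon, #0000ff→cut S785 F782: (54.077,112.090) → (46.124,143.503) → (77.537,151.456) → (85.490,120.043) → (54.077,112.090) (closed)

[3] `<path>` rectangle, #ff0000→score S525 F2055: (73.414,108.619) → (138.411,108.619) → (138.411,69.186) → (73.414,69.186) → (73.414,108.619) (closed)

[4] `<path>` regular polygon, #ff0000→score S525 F2055: (35.913,140.540) → (49.330,143.122) → (55.931,131.160) → (46.594,121.185) → (34.222,126.983) → (35.913,140.540) (closed)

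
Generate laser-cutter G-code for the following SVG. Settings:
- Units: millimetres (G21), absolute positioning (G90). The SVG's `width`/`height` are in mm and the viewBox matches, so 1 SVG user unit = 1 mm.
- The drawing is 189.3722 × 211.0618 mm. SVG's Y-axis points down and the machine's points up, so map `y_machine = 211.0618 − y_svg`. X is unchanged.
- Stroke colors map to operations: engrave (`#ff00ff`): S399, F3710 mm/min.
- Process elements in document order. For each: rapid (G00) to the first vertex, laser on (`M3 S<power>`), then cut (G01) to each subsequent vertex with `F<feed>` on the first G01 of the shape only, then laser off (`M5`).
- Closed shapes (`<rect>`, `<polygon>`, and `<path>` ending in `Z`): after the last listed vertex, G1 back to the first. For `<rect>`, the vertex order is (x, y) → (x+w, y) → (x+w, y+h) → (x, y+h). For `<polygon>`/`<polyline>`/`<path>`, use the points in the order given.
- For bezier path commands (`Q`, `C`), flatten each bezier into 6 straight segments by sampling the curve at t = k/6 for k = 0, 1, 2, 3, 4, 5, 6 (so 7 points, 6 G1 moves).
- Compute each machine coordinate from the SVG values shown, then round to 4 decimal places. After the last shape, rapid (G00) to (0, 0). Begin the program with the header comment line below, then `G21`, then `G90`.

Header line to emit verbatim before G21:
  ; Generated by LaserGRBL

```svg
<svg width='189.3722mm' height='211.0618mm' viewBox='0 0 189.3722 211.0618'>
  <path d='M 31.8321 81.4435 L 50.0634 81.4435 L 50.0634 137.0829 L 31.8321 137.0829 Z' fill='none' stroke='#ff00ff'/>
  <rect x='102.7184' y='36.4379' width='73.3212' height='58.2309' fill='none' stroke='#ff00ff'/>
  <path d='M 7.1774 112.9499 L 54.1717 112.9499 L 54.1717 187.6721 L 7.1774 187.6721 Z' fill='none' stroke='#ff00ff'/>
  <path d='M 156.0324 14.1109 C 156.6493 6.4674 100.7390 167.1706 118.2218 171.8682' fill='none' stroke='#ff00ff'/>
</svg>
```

; Generated by LaserGRBL
G21
G90
G00 X31.8321 Y129.6183
M3 S399
G01 X50.0634 Y129.6183 F3710
G01 X50.0634 Y73.9789
G01 X31.8321 Y73.9789
G01 X31.8321 Y129.6183
M5
G00 X102.7184 Y174.6239
M3 S399
G01 X176.0396 Y174.6239 F3710
G01 X176.0396 Y116.3930
G01 X102.7184 Y116.3930
G01 X102.7184 Y174.6239
M5
G00 X7.1774 Y98.1119
M3 S399
G01 X54.1717 Y98.1119 F3710
G01 X54.1717 Y23.3897
G01 X7.1774 Y23.3897
G01 X7.1774 Y98.1119
M5
G00 X156.0324 Y196.9509
M3 S399
G01 X152.2317 Y188.2454 F3710
G01 X142.6188 Y160.4919
G01 X130.8024 Y122.7002
G01 X120.3915 Y83.8800
G01 X114.9950 Y53.0412
G01 X118.2218 Y39.1936
M5
G00 X0.0000 Y0.0000

Since the viewBox matches the mm dimensions, user units are millimetres directly. The only transform is the Y-flip y_m = 211.0618 − y_svg.

Shape 1 is a rectangle drawn with `<path>`. Its stroke #ff00ff means engrave at S399, F3710. After flipping Y the toolpath is (31.8321,129.6183) → (50.0634,129.6183) → (50.0634,73.9789) → (31.8321,73.9789) → (31.8321,129.6183), returning to the start.

Shape 2 is a rectangle drawn with `<rect>`. Its stroke #ff00ff means engrave at S399, F3710. After flipping Y the toolpath is (102.7184,174.6239) → (176.0396,174.6239) → (176.0396,116.3930) → (102.7184,116.3930) → (102.7184,174.6239), returning to the start.

Shape 3 is a rectangle drawn with `<path>`. Its stroke #ff00ff means engrave at S399, F3710. After flipping Y the toolpath is (7.1774,98.1119) → (54.1717,98.1119) → (54.1717,23.3897) → (7.1774,23.3897) → (7.1774,98.1119), returning to the start.

Shape 4 is a cubic bezier drawn with `<path>`. Its stroke #ff00ff means engrave at S399, F3710. After flipping Y the toolpath is (156.0324,196.9509) → (152.2317,188.2454) → (142.6188,160.4919) → (130.8024,122.7002) → (120.3915,83.8800) → (114.9950,53.0412) → (118.2218,39.1936).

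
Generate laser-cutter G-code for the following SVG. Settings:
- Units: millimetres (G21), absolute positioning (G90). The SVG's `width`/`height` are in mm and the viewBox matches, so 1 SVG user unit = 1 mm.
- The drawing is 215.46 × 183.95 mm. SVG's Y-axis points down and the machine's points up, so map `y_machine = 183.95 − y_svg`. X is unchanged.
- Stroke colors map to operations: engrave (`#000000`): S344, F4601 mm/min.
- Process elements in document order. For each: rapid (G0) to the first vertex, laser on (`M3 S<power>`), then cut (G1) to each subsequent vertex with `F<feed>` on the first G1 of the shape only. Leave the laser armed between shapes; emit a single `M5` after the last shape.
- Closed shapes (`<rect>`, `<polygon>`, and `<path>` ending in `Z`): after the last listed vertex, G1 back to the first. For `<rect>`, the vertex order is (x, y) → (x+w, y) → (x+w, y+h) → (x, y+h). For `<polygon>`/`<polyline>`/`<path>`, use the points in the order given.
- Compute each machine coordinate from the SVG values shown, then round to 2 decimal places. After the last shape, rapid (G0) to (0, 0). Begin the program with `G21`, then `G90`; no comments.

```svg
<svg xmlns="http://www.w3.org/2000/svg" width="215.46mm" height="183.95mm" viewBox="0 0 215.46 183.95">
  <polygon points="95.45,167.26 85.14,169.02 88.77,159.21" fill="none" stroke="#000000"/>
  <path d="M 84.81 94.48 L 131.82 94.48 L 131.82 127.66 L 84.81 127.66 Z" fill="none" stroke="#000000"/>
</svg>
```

G21
G90
G0 X95.45 Y16.69
M3 S344
G1 X85.14 Y14.93 F4601
G1 X88.77 Y24.74
G1 X95.45 Y16.69
G0 X84.81 Y89.47
M3 S344
G1 X131.82 Y89.47 F4601
G1 X131.82 Y56.29
G1 X84.81 Y56.29
G1 X84.81 Y89.47
M5
G0 X0.00 Y0.00

Since the viewBox matches the mm dimensions, user units are millimetres directly. The only transform is the Y-flip y_m = 183.95 − y_svg.

Shape 1 is a regular polygon drawn with `<polygon>`. Its stroke #000000 means engrave at S344, F4601. After flipping Y the toolpath is (95.45,16.69) → (85.14,14.93) → (88.77,24.74) → (95.45,16.69), returning to the start.

Shape 2 is a rectangle drawn with `<path>`. Its stroke #000000 means engrave at S344, F4601. After flipping Y the toolpath is (84.81,89.47) → (131.82,89.47) → (131.82,56.29) → (84.81,56.29) → (84.81,89.47), returning to the start.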